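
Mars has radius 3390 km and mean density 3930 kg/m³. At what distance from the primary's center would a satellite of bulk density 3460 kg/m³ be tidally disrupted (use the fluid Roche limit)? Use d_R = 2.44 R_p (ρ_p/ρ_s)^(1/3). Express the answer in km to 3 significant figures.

d_R = 2.44 × 3390 km × (3930/3460)^(1/3)
    = 8630 km

8630 km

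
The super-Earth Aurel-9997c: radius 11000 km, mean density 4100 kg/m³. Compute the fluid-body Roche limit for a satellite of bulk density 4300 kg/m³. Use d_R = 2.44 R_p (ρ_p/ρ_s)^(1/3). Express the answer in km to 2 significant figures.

d_R = 2.44 × 11000 km × (4100/4300)^(1/3)
    = 26000 km

26000 km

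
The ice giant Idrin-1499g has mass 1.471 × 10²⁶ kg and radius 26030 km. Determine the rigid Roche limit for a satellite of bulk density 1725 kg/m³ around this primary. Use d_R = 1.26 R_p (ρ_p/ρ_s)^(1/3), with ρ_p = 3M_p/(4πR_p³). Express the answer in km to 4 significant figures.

ρ_p = 3M_p/(4πR_p³) = 3 × (1.471 × 10²⁶) / (4π × (2.603 × 10⁷ m)³) = 1991 kg/m³
d_R = 1.26 × 26030 km × (1991/1725)^(1/3)
    = 34400 km

34400 km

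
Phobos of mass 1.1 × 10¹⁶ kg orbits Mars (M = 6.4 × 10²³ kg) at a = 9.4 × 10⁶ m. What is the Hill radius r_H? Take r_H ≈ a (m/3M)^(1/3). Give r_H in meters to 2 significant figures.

r_H ≈ a (m/3M)^(1/3)
    = (9.4 × 10⁶) × (1.1 × 10¹⁶ / (3 × 6.4 × 10²³))^(1/3)
    = 1.7 × 10⁴ m

1.7 × 10⁴ m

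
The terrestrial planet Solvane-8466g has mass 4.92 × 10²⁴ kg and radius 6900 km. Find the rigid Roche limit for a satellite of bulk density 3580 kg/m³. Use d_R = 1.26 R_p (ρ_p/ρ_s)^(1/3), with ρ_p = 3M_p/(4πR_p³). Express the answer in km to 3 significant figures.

8690 km

ρ_p = 3M_p/(4πR_p³) = 3 × (4.92 × 10²⁴) / (4π × (6.90 × 10⁶ m)³) = 3580 kg/m³
d_R = 1.26 × 6900 km × (3580/3580)^(1/3)
    = 8690 km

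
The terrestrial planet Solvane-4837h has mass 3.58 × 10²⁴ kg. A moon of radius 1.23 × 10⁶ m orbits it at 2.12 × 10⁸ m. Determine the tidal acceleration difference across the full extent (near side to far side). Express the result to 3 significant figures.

1.23 × 10⁻⁴ m/s²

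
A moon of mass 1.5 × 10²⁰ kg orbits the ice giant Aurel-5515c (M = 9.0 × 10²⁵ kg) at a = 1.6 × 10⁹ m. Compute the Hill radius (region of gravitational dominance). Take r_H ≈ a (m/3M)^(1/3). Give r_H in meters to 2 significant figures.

r_H ≈ a (m/3M)^(1/3)
    = (1.6 × 10⁹) × (1.5 × 10²⁰ / (3 × 9.0 × 10²⁵))^(1/3)
    = 1.3 × 10⁷ m

1.3 × 10⁷ m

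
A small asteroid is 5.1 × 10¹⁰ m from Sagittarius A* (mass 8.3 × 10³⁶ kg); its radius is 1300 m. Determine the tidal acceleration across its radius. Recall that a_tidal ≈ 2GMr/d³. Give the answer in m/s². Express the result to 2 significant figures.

Δg = 2GMr/d³
   = 2 × (6.674 × 10⁻¹¹) × (8.3 × 10³⁶) × (1300) / (5.1 × 10¹⁰)³
   = 1.1 × 10⁻² m/s²

1.1 × 10⁻² m/s²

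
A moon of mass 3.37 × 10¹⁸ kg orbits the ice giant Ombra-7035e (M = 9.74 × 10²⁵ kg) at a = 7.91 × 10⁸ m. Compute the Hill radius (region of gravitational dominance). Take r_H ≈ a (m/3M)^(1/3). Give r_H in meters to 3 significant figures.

1.79 × 10⁶ m

r_H ≈ a (m/3M)^(1/3)
    = (7.91 × 10⁸) × (3.37 × 10¹⁸ / (3 × 9.74 × 10²⁵))^(1/3)
    = 1.79 × 10⁶ m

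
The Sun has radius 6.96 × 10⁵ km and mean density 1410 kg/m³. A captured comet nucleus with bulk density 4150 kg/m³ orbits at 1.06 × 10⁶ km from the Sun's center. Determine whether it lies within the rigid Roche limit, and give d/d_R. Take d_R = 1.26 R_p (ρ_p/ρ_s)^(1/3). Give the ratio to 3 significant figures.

outside; d/d_R ≈ 1.73

d_R = 1.26 × (6.96 × 10⁵ km) × (1410/4150)^(1/3) = 6.119 × 10⁵ km
d/d_R = (1.06 × 10⁶) / (6.119 × 10⁵) = 1.73
Since d/d_R > 1, the body is outside the Roche limit.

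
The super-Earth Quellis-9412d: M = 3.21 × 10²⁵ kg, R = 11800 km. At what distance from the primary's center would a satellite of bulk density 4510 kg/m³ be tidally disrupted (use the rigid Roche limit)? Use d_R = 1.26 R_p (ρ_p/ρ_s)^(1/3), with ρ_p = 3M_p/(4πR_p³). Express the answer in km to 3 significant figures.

ρ_p = 3M_p/(4πR_p³) = 3 × (3.21 × 10²⁵) / (4π × (1.18 × 10⁷ m)³) = 4660 kg/m³
d_R = 1.26 × 11800 km × (4660/4510)^(1/3)
    = 15000 km

15000 km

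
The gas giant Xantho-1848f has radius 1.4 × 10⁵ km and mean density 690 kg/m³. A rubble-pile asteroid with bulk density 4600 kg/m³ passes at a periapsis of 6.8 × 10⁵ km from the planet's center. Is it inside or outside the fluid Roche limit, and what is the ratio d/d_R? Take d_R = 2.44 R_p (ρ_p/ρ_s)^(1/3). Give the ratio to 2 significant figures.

outside; d/d_R ≈ 3.7

d_R = 2.44 × (1.4 × 10⁵ km) × (690/4600)^(1/3) = 1.815 × 10⁵ km
d/d_R = (6.8 × 10⁵) / (1.815 × 10⁵) = 3.7
Since d/d_R > 1, the body is outside the Roche limit.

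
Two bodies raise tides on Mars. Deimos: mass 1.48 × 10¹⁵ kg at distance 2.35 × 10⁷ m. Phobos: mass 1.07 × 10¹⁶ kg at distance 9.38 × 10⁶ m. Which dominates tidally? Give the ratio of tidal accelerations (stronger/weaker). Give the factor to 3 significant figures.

Compare M/d³ for the two perturbers:
Deimos: (1.48 × 10¹⁵) / (2.35 × 10⁷)³ = 1.140 × 10⁻⁷
Phobos: (1.07 × 10¹⁶) / (9.38 × 10⁶)³ = 1.297 × 10⁻⁵
Ratio (larger/smaller) = 114

Phobos, by a factor of ≈ 114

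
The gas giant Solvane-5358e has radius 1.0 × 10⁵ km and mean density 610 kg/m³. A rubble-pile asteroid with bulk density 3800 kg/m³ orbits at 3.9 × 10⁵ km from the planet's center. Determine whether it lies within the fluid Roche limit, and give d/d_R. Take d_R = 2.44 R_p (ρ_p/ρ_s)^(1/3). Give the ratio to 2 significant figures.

d_R = 2.44 × (1.0 × 10⁵ km) × (610/3800)^(1/3) = 1.326 × 10⁵ km
d/d_R = (3.9 × 10⁵) / (1.326 × 10⁵) = 2.9
Since d/d_R > 1, the body is outside the Roche limit.

outside; d/d_R ≈ 2.9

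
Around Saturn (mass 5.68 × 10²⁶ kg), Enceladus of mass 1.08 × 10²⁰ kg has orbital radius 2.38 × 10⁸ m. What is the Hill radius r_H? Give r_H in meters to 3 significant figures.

r_H ≈ a (m/3M)^(1/3)
    = (2.38 × 10⁸) × (1.08 × 10²⁰ / (3 × 5.68 × 10²⁶))^(1/3)
    = 9.49 × 10⁵ m

9.49 × 10⁵ m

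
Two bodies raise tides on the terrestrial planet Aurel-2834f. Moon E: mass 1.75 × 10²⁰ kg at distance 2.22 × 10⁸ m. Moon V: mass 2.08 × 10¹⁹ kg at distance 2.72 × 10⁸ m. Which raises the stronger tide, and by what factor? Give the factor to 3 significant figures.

Tidal acceleration ∝ M/d³, so compare M/d³ for each.
Moon E: (1.75 × 10²⁰) / (2.22 × 10⁸)³ = 1.599 × 10⁻⁵
Moon V: (2.08 × 10¹⁹) / (2.72 × 10⁸)³ = 1.034 × 10⁻⁶
Ratio (larger/smaller) = 15.5

Moon E, by a factor of ≈ 15.5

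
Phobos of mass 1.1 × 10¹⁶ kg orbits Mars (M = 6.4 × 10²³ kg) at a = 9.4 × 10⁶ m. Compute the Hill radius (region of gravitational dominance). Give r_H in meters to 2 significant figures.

r_H ≈ a (m/3M)^(1/3)
    = (9.4 × 10⁶) × (1.1 × 10¹⁶ / (3 × 6.4 × 10²³))^(1/3)
    = 1.7 × 10⁴ m

1.7 × 10⁴ m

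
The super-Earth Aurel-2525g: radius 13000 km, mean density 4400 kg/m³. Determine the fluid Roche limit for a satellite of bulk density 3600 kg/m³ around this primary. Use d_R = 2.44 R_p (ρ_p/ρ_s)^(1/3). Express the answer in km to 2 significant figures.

d_R = 2.44 × 13000 km × (4400/3600)^(1/3)
    = 34000 km

34000 km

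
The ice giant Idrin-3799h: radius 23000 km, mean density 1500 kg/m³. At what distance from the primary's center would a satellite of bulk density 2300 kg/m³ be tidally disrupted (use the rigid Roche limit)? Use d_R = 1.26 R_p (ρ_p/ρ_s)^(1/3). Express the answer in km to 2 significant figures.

d_R = 1.26 × 23000 km × (1500/2300)^(1/3)
    = 25000 km

25000 km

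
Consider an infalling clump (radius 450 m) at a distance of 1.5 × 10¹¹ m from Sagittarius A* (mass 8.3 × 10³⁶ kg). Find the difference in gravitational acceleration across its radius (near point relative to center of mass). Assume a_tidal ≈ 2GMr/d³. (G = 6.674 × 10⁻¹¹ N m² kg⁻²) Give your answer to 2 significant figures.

1.5 × 10⁻⁴ m/s²

Since r ≪ d, expand the inverse-square field across one radius to get the leading 2GMr/d³ term.
Δg = 2GMr/d³
   = 2 × (6.674 × 10⁻¹¹) × (8.3 × 10³⁶) × (450) / (1.5 × 10¹¹)³
   = 1.5 × 10⁻⁴ m/s²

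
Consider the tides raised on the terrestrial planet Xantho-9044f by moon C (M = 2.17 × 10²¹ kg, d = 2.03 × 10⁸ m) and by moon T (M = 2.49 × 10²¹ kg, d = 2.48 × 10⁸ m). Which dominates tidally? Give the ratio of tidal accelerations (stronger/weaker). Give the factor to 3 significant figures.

Tidal acceleration ∝ M/d³, so compare M/d³ for each.
Moon C: (2.17 × 10²¹) / (2.03 × 10⁸)³ = 2.594 × 10⁻⁴
Moon T: (2.49 × 10²¹) / (2.48 × 10⁸)³ = 1.632 × 10⁻⁴
Ratio (larger/smaller) = 1.59

Moon C, by a factor of ≈ 1.59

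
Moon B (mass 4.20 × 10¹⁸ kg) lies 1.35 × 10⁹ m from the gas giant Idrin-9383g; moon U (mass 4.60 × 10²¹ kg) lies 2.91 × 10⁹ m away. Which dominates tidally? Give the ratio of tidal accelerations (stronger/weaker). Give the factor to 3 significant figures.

Moon U, by a factor of ≈ 109

Compare M/d³ for the two perturbers:
Moon B: (4.20 × 10¹⁸) / (1.35 × 10⁹)³ = 1.707 × 10⁻⁹
Moon U: (4.60 × 10²¹) / (2.91 × 10⁹)³ = 1.867 × 10⁻⁷
Ratio (larger/smaller) = 109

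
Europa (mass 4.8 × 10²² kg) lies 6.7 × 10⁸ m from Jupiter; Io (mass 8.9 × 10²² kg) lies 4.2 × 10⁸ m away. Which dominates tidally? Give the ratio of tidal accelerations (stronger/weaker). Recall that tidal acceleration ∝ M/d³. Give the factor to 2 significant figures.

Compare M/d³ for the two perturbers:
Europa: (4.8 × 10²²) / (6.7 × 10⁸)³ = 1.596 × 10⁻⁴
Io: (8.9 × 10²²) / (4.2 × 10⁸)³ = 1.201 × 10⁻³
Ratio (larger/smaller) = 7.5

Io, by a factor of ≈ 7.5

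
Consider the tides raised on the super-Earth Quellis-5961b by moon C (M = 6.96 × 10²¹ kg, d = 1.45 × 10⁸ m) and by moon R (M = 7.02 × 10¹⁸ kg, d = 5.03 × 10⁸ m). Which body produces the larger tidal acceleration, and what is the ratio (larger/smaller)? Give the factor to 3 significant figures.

Tidal acceleration ∝ M/d³, so compare M/d³ for each.
Moon C: (6.96 × 10²¹) / (1.45 × 10⁸)³ = 2.283 × 10⁻³
Moon R: (7.02 × 10¹⁸) / (5.03 × 10⁸)³ = 5.516 × 10⁻⁸
Ratio (larger/smaller) = 41400

Moon C, by a factor of ≈ 41400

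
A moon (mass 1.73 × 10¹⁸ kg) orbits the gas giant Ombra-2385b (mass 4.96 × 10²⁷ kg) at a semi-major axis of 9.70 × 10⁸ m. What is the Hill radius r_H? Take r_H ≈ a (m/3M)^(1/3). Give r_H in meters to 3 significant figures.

4.73 × 10⁵ m

r_H ≈ a (m/3M)^(1/3)
    = (9.70 × 10⁸) × (1.73 × 10¹⁸ / (3 × 4.96 × 10²⁷))^(1/3)
    = 4.73 × 10⁵ m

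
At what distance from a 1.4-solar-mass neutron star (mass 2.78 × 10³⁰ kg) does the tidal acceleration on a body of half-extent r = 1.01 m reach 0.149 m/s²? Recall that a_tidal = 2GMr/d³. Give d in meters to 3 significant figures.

2GMr/d³ = a_tidal  ⇒  d = (2GMr / a_tidal)^(1/3)
d = (2 × 6.674×10⁻¹¹ × (2.78 × 10³⁰) × (1.01) / (0.149))^(1/3)
  = 1.36 × 10⁷ m

1.36 × 10⁷ m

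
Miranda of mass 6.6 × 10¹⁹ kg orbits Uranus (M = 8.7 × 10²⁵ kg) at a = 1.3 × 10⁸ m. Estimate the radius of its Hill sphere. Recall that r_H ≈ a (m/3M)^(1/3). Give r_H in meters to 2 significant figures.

8.2 × 10⁵ m

r_H ≈ a (m/3M)^(1/3)
    = (1.3 × 10⁸) × (6.6 × 10¹⁹ / (3 × 8.7 × 10²⁵))^(1/3)
    = 8.2 × 10⁵ m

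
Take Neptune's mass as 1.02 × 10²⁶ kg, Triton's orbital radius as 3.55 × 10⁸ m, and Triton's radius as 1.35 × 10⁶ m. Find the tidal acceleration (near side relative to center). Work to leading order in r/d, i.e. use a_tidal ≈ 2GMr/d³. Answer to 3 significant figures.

a_tidal = 2GMr/d³
        = 2 × (6.674 × 10⁻¹¹) × (1.02 × 10²⁶) × (1.35 × 10⁶) / (3.55 × 10⁸)³
        = 4.11 × 10⁻⁴ m/s²

4.11 × 10⁻⁴ m/s²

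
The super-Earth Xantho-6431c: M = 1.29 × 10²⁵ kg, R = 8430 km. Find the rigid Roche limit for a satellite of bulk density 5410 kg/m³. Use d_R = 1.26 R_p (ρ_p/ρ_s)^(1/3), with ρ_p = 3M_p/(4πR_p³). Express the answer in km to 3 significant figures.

10400 km

ρ_p = 3M_p/(4πR_p³) = 3 × (1.29 × 10²⁵) / (4π × (8.43 × 10⁶ m)³) = 5140 kg/m³
d_R = 1.26 × 8430 km × (5140/5410)^(1/3)
    = 10400 km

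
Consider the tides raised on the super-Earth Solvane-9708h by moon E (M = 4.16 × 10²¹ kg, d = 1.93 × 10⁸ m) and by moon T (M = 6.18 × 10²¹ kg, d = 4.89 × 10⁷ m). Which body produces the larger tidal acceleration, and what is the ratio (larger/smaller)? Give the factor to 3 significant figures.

Compare M/d³ for the two perturbers:
Moon E: (4.16 × 10²¹) / (1.93 × 10⁸)³ = 5.787 × 10⁻⁴
Moon T: (6.18 × 10²¹) / (4.89 × 10⁷)³ = 5.285 × 10⁻²
Ratio (larger/smaller) = 91.3

Moon T, by a factor of ≈ 91.3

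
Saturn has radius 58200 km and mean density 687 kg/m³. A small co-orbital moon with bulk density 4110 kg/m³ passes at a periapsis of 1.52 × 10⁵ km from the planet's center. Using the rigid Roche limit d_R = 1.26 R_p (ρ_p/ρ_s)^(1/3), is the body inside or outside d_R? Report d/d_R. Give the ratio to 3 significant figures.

outside; d/d_R ≈ 3.76

d_R = 1.26 × (58200 km) × (687/4110)^(1/3) = 40400 km
d/d_R = (1.52 × 10⁵) / (40400) = 3.76
Since d/d_R > 1, the body is outside the Roche limit.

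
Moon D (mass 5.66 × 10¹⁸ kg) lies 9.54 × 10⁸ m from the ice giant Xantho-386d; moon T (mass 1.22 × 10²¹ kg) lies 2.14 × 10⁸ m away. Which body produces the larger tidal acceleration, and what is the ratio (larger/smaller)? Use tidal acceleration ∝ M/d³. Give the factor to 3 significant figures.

Moon T, by a factor of ≈ 19100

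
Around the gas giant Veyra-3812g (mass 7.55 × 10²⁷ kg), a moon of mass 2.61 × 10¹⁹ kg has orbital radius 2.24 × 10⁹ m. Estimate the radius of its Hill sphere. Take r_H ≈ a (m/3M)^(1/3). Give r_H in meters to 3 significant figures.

r_H ≈ a (m/3M)^(1/3)
    = (2.24 × 10⁹) × (2.61 × 10¹⁹ / (3 × 7.55 × 10²⁷))^(1/3)
    = 2.35 × 10⁶ m

2.35 × 10⁶ m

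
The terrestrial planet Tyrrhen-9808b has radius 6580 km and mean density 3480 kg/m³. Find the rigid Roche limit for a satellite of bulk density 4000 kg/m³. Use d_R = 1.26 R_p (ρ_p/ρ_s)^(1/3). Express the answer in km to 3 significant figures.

7910 km

d_R = 1.26 × 6580 km × (3480/4000)^(1/3)
    = 7910 km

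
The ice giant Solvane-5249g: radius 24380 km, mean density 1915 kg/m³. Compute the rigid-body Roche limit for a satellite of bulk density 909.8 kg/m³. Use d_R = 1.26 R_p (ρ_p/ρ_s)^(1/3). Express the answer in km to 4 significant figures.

d_R = 1.26 × 24380 km × (1915/909.8)^(1/3)
    = 39370 km

39370 km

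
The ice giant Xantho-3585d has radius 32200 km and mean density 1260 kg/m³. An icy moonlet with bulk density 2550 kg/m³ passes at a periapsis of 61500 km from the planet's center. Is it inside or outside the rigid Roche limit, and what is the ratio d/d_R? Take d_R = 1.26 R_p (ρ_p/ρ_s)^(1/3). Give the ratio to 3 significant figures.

d_R = 1.26 × (32200 km) × (1260/2550)^(1/3) = 32080 km
d/d_R = (61500) / (32080) = 1.92
Since d/d_R > 1, the body is outside the Roche limit.

outside; d/d_R ≈ 1.92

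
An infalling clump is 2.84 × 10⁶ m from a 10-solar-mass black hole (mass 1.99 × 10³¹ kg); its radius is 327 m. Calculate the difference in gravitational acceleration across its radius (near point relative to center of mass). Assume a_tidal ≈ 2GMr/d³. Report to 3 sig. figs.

a_tidal = 2GMr/d³
        = 2 × (6.674 × 10⁻¹¹) × (1.99 × 10³¹) × (327) / (2.84 × 10⁶)³
        = 3.79 × 10⁴ m/s²

3.79 × 10⁴ m/s²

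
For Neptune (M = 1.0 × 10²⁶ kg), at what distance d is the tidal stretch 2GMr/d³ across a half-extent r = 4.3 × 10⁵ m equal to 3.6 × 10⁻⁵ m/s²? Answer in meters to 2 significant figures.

5.4 × 10⁸ m

2GMr/d³ = a_tidal  ⇒  d = (2GMr / a_tidal)^(1/3)
d = (2 × 6.674×10⁻¹¹ × (1.0 × 10²⁶) × (4.3 × 10⁵) / (3.6 × 10⁻⁵))^(1/3)
  = 5.4 × 10⁸ m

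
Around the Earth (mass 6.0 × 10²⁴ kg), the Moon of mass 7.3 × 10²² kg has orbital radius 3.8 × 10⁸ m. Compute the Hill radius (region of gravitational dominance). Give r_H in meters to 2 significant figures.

r_H ≈ a (m/3M)^(1/3)
    = (3.8 × 10⁸) × (7.3 × 10²² / (3 × 6.0 × 10²⁴))^(1/3)
    = 6.1 × 10⁷ m

6.1 × 10⁷ m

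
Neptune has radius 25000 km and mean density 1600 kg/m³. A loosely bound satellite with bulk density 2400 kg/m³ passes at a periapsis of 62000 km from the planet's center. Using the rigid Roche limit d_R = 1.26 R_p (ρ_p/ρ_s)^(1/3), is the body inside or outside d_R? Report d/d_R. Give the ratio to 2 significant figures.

d_R = 1.26 × (25000 km) × (1600/2400)^(1/3) = 27520 km
d/d_R = (62000) / (27520) = 2.3
Since d/d_R > 1, the body is outside the Roche limit.

outside; d/d_R ≈ 2.3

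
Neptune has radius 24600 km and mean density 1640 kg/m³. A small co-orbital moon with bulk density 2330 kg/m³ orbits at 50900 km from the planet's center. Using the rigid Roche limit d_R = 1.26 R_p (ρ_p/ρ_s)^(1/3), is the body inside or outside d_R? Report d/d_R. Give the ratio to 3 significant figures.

outside; d/d_R ≈ 1.85

d_R = 1.26 × (24600 km) × (1640/2330)^(1/3) = 27570 km
d/d_R = (50900) / (27570) = 1.85
Since d/d_R > 1, the body is outside the Roche limit.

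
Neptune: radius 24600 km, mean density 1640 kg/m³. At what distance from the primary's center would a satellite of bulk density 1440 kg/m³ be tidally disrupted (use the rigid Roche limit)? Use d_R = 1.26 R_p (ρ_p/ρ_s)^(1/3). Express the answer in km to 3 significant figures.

d_R = 1.26 × 24600 km × (1640/1440)^(1/3)
    = 32400 km

32400 km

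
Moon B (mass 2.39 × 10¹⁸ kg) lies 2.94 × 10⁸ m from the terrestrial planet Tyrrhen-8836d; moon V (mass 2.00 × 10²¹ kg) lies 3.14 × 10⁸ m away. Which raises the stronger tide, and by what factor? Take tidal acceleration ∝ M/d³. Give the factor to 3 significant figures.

Moon V, by a factor of ≈ 687

Tidal stretch scales as M/d³; compute that for each body.
Moon B: (2.39 × 10¹⁸) / (2.94 × 10⁸)³ = 9.405 × 10⁻⁸
Moon V: (2.00 × 10²¹) / (3.14 × 10⁸)³ = 6.460 × 10⁻⁵
Ratio (larger/smaller) = 687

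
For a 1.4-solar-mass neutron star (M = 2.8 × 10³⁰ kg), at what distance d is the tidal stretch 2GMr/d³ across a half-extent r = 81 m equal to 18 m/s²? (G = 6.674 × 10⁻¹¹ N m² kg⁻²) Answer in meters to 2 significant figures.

2GMr/d³ = a_tidal  ⇒  d = (2GMr / a_tidal)^(1/3)
d = (2 × 6.674×10⁻¹¹ × (2.8 × 10³⁰) × (81) / (18))^(1/3)
  = 1.2 × 10⁷ m

1.2 × 10⁷ m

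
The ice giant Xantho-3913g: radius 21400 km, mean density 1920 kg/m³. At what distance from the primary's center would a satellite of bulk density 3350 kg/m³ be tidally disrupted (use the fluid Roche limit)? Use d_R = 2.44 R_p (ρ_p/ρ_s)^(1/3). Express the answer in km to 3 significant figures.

43400 km

d_R = 2.44 × 21400 km × (1920/3350)^(1/3)
    = 43400 km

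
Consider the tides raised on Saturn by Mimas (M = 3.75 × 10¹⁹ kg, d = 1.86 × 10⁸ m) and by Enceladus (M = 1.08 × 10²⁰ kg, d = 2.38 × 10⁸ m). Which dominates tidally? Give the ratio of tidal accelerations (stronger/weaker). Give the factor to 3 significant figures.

Enceladus, by a factor of ≈ 1.37

Tidal acceleration ∝ M/d³, so compare M/d³ for each.
Mimas: (3.75 × 10¹⁹) / (1.86 × 10⁸)³ = 5.828 × 10⁻⁶
Enceladus: (1.08 × 10²⁰) / (2.38 × 10⁸)³ = 8.011 × 10⁻⁶
Ratio (larger/smaller) = 1.37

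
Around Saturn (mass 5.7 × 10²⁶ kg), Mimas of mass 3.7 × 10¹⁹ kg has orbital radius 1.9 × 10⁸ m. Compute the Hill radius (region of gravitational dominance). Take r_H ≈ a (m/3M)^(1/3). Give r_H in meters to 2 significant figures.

5.3 × 10⁵ m

r_H ≈ a (m/3M)^(1/3)
    = (1.9 × 10⁸) × (3.7 × 10¹⁹ / (3 × 5.7 × 10²⁶))^(1/3)
    = 5.3 × 10⁵ m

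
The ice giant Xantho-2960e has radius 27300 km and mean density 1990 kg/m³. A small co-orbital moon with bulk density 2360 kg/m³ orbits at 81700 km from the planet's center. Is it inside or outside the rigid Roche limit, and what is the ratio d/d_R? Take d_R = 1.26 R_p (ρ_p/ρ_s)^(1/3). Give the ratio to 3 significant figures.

d_R = 1.26 × (27300 km) × (1990/2360)^(1/3) = 32500 km
d/d_R = (81700) / (32500) = 2.51
Since d/d_R > 1, the body is outside the Roche limit.

outside; d/d_R ≈ 2.51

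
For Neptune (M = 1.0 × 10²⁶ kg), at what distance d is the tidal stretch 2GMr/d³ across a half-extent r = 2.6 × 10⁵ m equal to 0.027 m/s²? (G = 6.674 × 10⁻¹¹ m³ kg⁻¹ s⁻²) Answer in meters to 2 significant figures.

2GMr/d³ = a_tidal  ⇒  d = (2GMr / a_tidal)^(1/3)
d = (2 × 6.674×10⁻¹¹ × (1.0 × 10²⁶) × (2.6 × 10⁵) / (0.027))^(1/3)
  = 5.0 × 10⁷ m

5.0 × 10⁷ m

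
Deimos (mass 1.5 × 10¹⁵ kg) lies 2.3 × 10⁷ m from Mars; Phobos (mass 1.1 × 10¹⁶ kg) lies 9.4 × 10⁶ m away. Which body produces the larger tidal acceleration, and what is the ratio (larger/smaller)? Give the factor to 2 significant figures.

Phobos, by a factor of ≈ 110

Tidal acceleration ∝ M/d³, so compare M/d³ for each.
Deimos: (1.5 × 10¹⁵) / (2.3 × 10⁷)³ = 1.233 × 10⁻⁷
Phobos: (1.1 × 10¹⁶) / (9.4 × 10⁶)³ = 1.324 × 10⁻⁵
Ratio (larger/smaller) = 110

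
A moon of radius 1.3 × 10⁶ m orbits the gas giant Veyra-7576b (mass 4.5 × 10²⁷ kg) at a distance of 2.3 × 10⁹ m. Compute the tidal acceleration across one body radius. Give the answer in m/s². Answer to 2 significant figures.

6.4 × 10⁻⁵ m/s²

Δg = 2GMr/d³
   = 2 × (6.674 × 10⁻¹¹) × (4.5 × 10²⁷) × (1.3 × 10⁶) / (2.3 × 10⁹)³
   = 6.4 × 10⁻⁵ m/s²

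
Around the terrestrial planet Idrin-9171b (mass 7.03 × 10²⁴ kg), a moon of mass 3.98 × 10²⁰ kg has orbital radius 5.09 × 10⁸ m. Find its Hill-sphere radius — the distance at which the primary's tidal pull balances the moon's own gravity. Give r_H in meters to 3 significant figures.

1.36 × 10⁷ m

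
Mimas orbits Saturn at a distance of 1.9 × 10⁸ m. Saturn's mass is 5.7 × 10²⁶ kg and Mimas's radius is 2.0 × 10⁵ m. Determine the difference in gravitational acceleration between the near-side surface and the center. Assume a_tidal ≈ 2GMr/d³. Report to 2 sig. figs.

Δg = 2GMr/d³
   = 2 × (6.674 × 10⁻¹¹) × (5.7 × 10²⁶) × (2.0 × 10⁵) / (1.9 × 10⁸)³
   = 2.2 × 10⁻³ m/s²

2.2 × 10⁻³ m/s²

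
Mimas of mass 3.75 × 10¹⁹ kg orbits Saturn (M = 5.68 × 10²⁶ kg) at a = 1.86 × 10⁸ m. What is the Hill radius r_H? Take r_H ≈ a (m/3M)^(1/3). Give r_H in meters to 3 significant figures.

5.21 × 10⁵ m

r_H ≈ a (m/3M)^(1/3)
    = (1.86 × 10⁸) × (3.75 × 10¹⁹ / (3 × 5.68 × 10²⁶))^(1/3)
    = 5.21 × 10⁵ m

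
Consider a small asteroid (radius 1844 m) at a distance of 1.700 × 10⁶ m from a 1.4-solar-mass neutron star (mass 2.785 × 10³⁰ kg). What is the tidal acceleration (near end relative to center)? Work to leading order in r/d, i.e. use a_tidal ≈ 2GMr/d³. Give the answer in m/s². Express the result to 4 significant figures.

1.395 × 10⁵ m/s²

Since r ≪ d, expand the inverse-square field across one radius to get the leading 2GMr/d³ term.
Δa = 2GMr/d³
   = 2 × (6.674 × 10⁻¹¹) × (2.785 × 10³⁰) × (1844) / (1.700 × 10⁶)³
   = 1.395 × 10⁵ m/s²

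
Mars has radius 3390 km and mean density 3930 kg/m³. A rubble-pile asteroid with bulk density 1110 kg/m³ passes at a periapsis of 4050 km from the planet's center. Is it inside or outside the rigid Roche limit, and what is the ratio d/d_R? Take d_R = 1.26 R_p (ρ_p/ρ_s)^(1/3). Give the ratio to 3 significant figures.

inside; d/d_R ≈ 0.622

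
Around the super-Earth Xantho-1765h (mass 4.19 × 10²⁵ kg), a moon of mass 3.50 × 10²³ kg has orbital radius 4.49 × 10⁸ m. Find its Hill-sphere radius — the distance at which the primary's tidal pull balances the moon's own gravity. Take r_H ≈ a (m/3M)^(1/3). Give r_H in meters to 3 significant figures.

6.32 × 10⁷ m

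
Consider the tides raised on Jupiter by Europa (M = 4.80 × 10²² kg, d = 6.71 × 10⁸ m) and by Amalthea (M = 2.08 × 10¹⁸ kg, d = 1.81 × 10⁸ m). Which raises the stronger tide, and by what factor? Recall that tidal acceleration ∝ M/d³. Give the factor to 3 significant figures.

Tidal stretch scales as M/d³; compute that for each body.
Europa: (4.80 × 10²²) / (6.71 × 10⁸)³ = 1.589 × 10⁻⁴
Amalthea: (2.08 × 10¹⁸) / (1.81 × 10⁸)³ = 3.508 × 10⁻⁷
Ratio (larger/smaller) = 453

Europa, by a factor of ≈ 453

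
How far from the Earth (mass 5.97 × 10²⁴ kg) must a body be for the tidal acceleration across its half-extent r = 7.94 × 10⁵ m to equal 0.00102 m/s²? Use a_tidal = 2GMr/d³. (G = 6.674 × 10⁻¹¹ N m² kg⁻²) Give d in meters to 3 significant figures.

2GMr/d³ = a_tidal  ⇒  d = (2GMr / a_tidal)^(1/3)
d = (2 × 6.674×10⁻¹¹ × (5.97 × 10²⁴) × (7.94 × 10⁵) / (0.00102))^(1/3)
  = 8.53 × 10⁷ m

8.53 × 10⁷ m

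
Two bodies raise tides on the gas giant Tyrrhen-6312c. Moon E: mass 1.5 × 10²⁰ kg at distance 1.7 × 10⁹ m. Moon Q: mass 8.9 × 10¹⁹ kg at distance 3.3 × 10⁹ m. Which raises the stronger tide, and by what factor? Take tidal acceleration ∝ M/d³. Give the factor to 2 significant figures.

The tide-raising term goes as M/d³ (the gradient of a 1/d² field).
Moon E: (1.5 × 10²⁰) / (1.7 × 10⁹)³ = 3.053 × 10⁻⁸
Moon Q: (8.9 × 10¹⁹) / (3.3 × 10⁹)³ = 2.477 × 10⁻⁹
Ratio (larger/smaller) = 12

Moon E, by a factor of ≈ 12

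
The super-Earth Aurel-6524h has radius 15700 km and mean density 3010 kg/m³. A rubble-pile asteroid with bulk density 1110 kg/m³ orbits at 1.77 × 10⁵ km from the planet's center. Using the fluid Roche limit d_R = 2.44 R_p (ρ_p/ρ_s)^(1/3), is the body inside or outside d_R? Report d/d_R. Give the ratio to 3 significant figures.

d_R = 2.44 × (15700 km) × (3010/1110)^(1/3) = 53420 km
d/d_R = (1.77 × 10⁵) / (53420) = 3.31
Since d/d_R > 1, the body is outside the Roche limit.

outside; d/d_R ≈ 3.31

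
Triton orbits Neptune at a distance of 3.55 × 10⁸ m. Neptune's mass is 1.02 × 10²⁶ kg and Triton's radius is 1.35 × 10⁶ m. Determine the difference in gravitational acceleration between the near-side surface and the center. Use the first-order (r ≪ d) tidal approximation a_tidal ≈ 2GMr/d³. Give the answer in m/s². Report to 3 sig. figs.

4.11 × 10⁻⁴ m/s²

Δg = 2GMr/d³
   = 2 × (6.674 × 10⁻¹¹) × (1.02 × 10²⁶) × (1.35 × 10⁶) / (3.55 × 10⁸)³
   = 4.11 × 10⁻⁴ m/s²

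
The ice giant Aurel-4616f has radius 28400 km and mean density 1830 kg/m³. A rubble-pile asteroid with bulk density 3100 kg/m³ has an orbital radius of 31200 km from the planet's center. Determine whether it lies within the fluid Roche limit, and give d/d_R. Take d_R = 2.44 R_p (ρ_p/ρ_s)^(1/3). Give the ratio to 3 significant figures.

d_R = 2.44 × (28400 km) × (1830/3100)^(1/3) = 58130 km
d/d_R = (31200) / (58130) = 0.537
Since d/d_R < 1, the body is inside the Roche limit.

inside; d/d_R ≈ 0.537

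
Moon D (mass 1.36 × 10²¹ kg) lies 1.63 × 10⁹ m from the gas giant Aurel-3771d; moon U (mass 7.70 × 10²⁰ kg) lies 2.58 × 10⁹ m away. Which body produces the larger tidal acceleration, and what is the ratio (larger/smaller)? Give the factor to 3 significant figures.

Moon D, by a factor of ≈ 7.00

Compare M/d³ for the two perturbers:
Moon D: (1.36 × 10²¹) / (1.63 × 10⁹)³ = 3.140 × 10⁻⁷
Moon U: (7.70 × 10²⁰) / (2.58 × 10⁹)³ = 4.484 × 10⁻⁸
Ratio (larger/smaller) = 7.00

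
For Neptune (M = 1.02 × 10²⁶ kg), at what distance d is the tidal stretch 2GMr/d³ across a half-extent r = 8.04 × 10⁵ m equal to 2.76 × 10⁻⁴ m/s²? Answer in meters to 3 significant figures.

3.41 × 10⁸ m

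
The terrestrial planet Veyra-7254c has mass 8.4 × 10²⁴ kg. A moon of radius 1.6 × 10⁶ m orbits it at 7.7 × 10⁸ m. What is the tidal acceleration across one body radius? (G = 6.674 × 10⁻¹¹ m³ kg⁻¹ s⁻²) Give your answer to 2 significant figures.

3.9 × 10⁻⁶ m/s²

The tidal stretch is the gradient of GM/d² times the body's extent r, hence the 1/d³ dependence.
Δg = 2GMr/d³
   = 2 × (6.674 × 10⁻¹¹) × (8.4 × 10²⁴) × (1.6 × 10⁶) / (7.7 × 10⁸)³
   = 3.9 × 10⁻⁶ m/s²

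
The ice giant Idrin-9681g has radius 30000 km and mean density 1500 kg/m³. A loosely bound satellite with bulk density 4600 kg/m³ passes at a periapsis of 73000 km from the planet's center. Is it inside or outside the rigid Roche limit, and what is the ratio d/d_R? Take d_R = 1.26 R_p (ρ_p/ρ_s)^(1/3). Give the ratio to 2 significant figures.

outside; d/d_R ≈ 2.8

d_R = 1.26 × (30000 km) × (1500/4600)^(1/3) = 26020 km
d/d_R = (73000) / (26020) = 2.8
Since d/d_R > 1, the body is outside the Roche limit.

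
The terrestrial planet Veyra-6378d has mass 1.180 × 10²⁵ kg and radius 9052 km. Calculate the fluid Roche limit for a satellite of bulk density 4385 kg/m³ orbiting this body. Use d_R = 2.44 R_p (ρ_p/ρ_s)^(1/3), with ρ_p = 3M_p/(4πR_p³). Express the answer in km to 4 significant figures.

21050 km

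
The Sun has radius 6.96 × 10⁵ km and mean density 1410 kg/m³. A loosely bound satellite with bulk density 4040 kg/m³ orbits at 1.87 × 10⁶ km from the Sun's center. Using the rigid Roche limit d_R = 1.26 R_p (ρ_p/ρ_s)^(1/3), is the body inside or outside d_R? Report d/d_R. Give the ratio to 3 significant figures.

outside; d/d_R ≈ 3.03

d_R = 1.26 × (6.96 × 10⁵ km) × (1410/4040)^(1/3) = 6.174 × 10⁵ km
d/d_R = (1.87 × 10⁶) / (6.174 × 10⁵) = 3.03
Since d/d_R > 1, the body is outside the Roche limit.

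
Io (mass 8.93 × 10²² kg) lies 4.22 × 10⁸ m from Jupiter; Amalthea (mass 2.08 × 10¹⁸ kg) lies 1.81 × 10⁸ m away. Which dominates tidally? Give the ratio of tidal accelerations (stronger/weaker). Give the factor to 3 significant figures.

Compare M/d³ for the two perturbers:
Io: (8.93 × 10²²) / (4.22 × 10⁸)³ = 1.188 × 10⁻³
Amalthea: (2.08 × 10¹⁸) / (1.81 × 10⁸)³ = 3.508 × 10⁻⁷
Ratio (larger/smaller) = 3390

Io, by a factor of ≈ 3390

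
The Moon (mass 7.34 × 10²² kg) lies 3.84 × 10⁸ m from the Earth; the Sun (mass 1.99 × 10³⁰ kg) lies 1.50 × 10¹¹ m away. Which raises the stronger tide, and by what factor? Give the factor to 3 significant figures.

The tide-raising term goes as M/d³ (the gradient of a 1/d² field).
The Moon: (7.34 × 10²²) / (3.84 × 10⁸)³ = 1.296 × 10⁻³
The Sun: (1.99 × 10³⁰) / (1.50 × 10¹¹)³ = 5.896 × 10⁻⁴
Ratio (larger/smaller) = 2.20

The Moon, by a factor of ≈ 2.20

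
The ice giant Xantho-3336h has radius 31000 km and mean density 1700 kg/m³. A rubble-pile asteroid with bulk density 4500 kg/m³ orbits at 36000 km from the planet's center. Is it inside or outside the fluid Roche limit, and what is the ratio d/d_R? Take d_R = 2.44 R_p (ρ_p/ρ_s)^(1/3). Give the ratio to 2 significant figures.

inside; d/d_R ≈ 0.66

d_R = 2.44 × (31000 km) × (1700/4500)^(1/3) = 54680 km
d/d_R = (36000) / (54680) = 0.66
Since d/d_R < 1, the body is inside the Roche limit.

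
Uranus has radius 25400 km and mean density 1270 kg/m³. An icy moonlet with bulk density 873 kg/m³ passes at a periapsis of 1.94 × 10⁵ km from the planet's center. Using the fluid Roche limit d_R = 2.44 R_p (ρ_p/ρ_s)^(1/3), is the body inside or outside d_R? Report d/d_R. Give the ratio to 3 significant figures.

outside; d/d_R ≈ 2.76

d_R = 2.44 × (25400 km) × (1270/873)^(1/3) = 70220 km
d/d_R = (1.94 × 10⁵) / (70220) = 2.76
Since d/d_R > 1, the body is outside the Roche limit.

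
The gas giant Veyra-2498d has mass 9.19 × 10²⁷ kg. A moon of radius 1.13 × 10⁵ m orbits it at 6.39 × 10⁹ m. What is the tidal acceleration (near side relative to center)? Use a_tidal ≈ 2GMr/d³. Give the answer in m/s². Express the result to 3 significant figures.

5.31 × 10⁻⁷ m/s²

Since r ≪ d, expand the inverse-square field across one radius to get the leading 2GMr/d³ term.
a_tidal = 2GMr/d³
        = 2 × (6.674 × 10⁻¹¹) × (9.19 × 10²⁷) × (1.13 × 10⁵) / (6.39 × 10⁹)³
        = 5.31 × 10⁻⁷ m/s²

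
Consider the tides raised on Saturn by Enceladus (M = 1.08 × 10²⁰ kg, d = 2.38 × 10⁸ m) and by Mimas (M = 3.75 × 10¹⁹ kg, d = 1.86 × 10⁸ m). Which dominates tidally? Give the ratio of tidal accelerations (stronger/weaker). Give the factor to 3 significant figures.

Enceladus, by a factor of ≈ 1.37

Tidal stretch scales as M/d³; compute that for each body.
Enceladus: (1.08 × 10²⁰) / (2.38 × 10⁸)³ = 8.011 × 10⁻⁶
Mimas: (3.75 × 10¹⁹) / (1.86 × 10⁸)³ = 5.828 × 10⁻⁶
Ratio (larger/smaller) = 1.37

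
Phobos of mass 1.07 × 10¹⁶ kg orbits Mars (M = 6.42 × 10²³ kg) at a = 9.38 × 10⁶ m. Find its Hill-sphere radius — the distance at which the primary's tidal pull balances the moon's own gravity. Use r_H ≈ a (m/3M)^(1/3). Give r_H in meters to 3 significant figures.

1.66 × 10⁴ m

r_H ≈ a (m/3M)^(1/3)
    = (9.38 × 10⁶) × (1.07 × 10¹⁶ / (3 × 6.42 × 10²³))^(1/3)
    = 1.66 × 10⁴ m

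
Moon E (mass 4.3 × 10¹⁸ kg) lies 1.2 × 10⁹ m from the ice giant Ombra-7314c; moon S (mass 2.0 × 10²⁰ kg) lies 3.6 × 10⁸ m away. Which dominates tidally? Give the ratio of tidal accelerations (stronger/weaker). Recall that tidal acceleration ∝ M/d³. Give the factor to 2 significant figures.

Moon S, by a factor of ≈ 1700

Tidal acceleration ∝ M/d³, so compare M/d³ for each.
Moon E: (4.3 × 10¹⁸) / (1.2 × 10⁹)³ = 2.488 × 10⁻⁹
Moon S: (2.0 × 10²⁰) / (3.6 × 10⁸)³ = 4.287 × 10⁻⁶
Ratio (larger/smaller) = 1700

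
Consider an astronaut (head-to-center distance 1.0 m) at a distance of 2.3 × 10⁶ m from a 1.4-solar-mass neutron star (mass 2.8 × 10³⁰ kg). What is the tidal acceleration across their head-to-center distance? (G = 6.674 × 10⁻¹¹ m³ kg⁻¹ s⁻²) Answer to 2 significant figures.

3.1 × 10¹ m/s²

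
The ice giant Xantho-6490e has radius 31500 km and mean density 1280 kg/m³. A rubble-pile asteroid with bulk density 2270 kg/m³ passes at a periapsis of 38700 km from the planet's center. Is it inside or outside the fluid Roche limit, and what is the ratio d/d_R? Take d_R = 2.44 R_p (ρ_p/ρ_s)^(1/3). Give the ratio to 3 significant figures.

d_R = 2.44 × (31500 km) × (1280/2270)^(1/3) = 63500 km
d/d_R = (38700) / (63500) = 0.609
Since d/d_R < 1, the body is inside the Roche limit.

inside; d/d_R ≈ 0.609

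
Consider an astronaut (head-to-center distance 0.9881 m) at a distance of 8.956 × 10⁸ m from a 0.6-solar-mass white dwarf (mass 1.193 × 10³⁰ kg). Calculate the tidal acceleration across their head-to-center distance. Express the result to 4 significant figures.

2.190 × 10⁻⁷ m/s²

a_tidal = 2GMr/d³
        = 2 × (6.674 × 10⁻¹¹) × (1.193 × 10³⁰) × (0.9881) / (8.956 × 10⁸)³
        = 2.190 × 10⁻⁷ m/s²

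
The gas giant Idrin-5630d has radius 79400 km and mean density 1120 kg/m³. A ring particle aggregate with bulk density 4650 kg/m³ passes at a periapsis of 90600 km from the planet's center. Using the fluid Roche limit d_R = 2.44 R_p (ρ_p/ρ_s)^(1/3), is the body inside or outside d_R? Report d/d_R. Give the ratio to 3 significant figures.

d_R = 2.44 × (79400 km) × (1120/4650)^(1/3) = 1.205 × 10⁵ km
d/d_R = (90600) / (1.205 × 10⁵) = 0.752
Since d/d_R < 1, the body is inside the Roche limit.

inside; d/d_R ≈ 0.752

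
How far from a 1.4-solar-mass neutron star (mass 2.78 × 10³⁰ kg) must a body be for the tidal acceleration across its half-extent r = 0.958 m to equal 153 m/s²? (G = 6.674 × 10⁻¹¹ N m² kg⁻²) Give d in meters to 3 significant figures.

2GMr/d³ = a_tidal  ⇒  d = (2GMr / a_tidal)^(1/3)
d = (2 × 6.674×10⁻¹¹ × (2.78 × 10³⁰) × (0.958) / (153))^(1/3)
  = 1.32 × 10⁶ m

1.32 × 10⁶ m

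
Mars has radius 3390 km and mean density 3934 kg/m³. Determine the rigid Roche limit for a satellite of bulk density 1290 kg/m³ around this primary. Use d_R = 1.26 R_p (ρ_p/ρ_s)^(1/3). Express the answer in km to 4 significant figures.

6194 km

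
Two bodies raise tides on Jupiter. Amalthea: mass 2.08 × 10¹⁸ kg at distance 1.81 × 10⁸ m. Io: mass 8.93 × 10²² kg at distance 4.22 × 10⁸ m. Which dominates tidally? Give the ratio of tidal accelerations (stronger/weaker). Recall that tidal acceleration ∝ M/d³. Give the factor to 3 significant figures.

Io, by a factor of ≈ 3390

Tidal stretch scales as M/d³; compute that for each body.
Amalthea: (2.08 × 10¹⁸) / (1.81 × 10⁸)³ = 3.508 × 10⁻⁷
Io: (8.93 × 10²²) / (4.22 × 10⁸)³ = 1.188 × 10⁻³
Ratio (larger/smaller) = 3390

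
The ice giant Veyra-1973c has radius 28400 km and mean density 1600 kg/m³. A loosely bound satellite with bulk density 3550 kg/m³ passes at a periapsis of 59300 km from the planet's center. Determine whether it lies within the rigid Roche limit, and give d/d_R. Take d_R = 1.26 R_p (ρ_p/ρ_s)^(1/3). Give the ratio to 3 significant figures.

outside; d/d_R ≈ 2.16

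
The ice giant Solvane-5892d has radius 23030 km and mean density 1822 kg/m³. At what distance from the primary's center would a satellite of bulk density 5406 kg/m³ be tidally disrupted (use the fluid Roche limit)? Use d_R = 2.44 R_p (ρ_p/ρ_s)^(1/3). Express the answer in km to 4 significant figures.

d_R = 2.44 × 23030 km × (1822/5406)^(1/3)
    = 39110 km

39110 km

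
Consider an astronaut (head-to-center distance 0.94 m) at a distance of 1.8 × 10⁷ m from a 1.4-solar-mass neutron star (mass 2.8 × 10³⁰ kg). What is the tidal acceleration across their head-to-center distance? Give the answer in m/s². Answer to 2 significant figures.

6.0 × 10⁻² m/s²

Since r ≪ d, expand the inverse-square field across one radius to get the leading 2GMr/d³ term.
Δg = 2GMr/d³
   = 2 × (6.674 × 10⁻¹¹) × (2.8 × 10³⁰) × (0.94) / (1.8 × 10⁷)³
   = 6.0 × 10⁻² m/s²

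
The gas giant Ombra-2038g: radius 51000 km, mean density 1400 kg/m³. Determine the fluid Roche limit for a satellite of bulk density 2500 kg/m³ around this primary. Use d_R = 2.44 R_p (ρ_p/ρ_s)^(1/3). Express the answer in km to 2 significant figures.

d_R = 2.44 × 51000 km × (1400/2500)^(1/3)
    = 1.0 × 10⁵ km

1.0 × 10⁵ km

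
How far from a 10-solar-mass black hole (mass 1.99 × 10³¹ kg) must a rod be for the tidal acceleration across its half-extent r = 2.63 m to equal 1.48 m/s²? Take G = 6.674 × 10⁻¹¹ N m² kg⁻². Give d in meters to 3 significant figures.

1.68 × 10⁷ m

2GMr/d³ = a_tidal  ⇒  d = (2GMr / a_tidal)^(1/3)
d = (2 × 6.674×10⁻¹¹ × (1.99 × 10³¹) × (2.63) / (1.48))^(1/3)
  = 1.68 × 10⁷ m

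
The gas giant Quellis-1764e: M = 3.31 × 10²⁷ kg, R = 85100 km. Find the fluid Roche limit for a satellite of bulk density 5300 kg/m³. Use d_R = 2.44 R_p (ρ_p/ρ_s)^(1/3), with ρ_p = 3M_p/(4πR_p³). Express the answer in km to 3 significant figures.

ρ_p = 3M_p/(4πR_p³) = 3 × (3.31 × 10²⁷) / (4π × (8.51 × 10⁷ m)³) = 1280 kg/m³
d_R = 2.44 × 85100 km × (1280/5300)^(1/3)
    = 1.29 × 10⁵ km

1.29 × 10⁵ km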